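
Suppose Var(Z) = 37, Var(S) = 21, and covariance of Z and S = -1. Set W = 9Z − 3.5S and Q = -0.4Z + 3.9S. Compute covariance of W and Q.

By bilinearity, covariance of W and Q = ac·Var(Z) + bd·Var(S) + (ad+bc)·covariance of Z and S, with a=9, b=-3.5, c=-0.4, d=3.9.
ac·Var(Z) = 9·(-0.4)·37 = -133.2
bd·Var(S) = (-3.5)·3.9·21 = -286.65
(ad+bc)·covariance of Z and S = (36.5)·(-1) = -36.5
covariance of W and Q = -133.2 + (-286.65) + (-36.5) = -456.35.

covariance of W and Q = -456.35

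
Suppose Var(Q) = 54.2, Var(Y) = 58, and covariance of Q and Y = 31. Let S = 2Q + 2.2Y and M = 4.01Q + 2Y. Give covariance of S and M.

By bilinearity, covariance of S and M = ac·Var(Q) + bd·Var(Y) + (ad+bc)·covariance of Q and Y, with a=2, b=2.2, c=4.01, d=2.
ac·Var(Q) = 2·4.01·54.2 = 434.684
bd·Var(Y) = 2.2·2·58 = 255.2
(ad+bc)·covariance of Q and Y = (12.822)·31 = 397.482
covariance of S and M = 434.684 + 255.2 + 397.482 = 1087.366.

covariance of S and M = 1087.366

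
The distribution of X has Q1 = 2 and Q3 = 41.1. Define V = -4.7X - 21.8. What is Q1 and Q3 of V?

Q1(V) = -214.97, Q3(V) = -31.2

a = -4.7 < 0 reverses order: Q1(V) comes from Q3(X), Q3(V) from Q1(X).
Q1(V) = (-4.7)·41.1 + (-21.8) = -214.97; Q3(V) = (-4.7)·2 + (-21.8) = -31.2.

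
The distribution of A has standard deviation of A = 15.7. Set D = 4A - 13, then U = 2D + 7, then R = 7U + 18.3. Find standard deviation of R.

standard deviation of D = |4|·15.7 = 62.8.
standard deviation of U = |2|·62.8 = 125.6.
standard deviation of R = |7|·125.6 = 879.2.

standard deviation of R = 879.2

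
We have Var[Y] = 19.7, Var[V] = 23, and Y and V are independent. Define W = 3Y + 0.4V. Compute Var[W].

Var[W] = 180.98

Var[W] = a²·Var[Y] + b²·Var[V] + 2ab·Cov(Y, V) with a = 3, b = 0.4.
Independence gives Cov(Y, V) = 0.
= 3²·19.7 + 0.4²·23 + 2·3·0.4·0
= 177.3 + 3.68 + 0 = 180.98.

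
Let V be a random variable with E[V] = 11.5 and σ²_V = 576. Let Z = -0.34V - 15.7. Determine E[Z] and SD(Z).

E[Z] = -19.61, SD(Z) = 8.16

Z = -0.34V - 15.7 is linear with a = -0.34, b = -15.7.
E[Z] = a·E[V] + b = (-0.34)·11.5 + (-15.7) = -19.61.
SD(V) = √576 = 24.
SD(Z) = |a|·SD(V) = |-0.34|·24 = 8.16.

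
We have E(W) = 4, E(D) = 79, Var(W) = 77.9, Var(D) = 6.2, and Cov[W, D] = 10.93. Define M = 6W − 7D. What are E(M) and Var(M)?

E(M) = 6·E(W) + (-7)·E(D) = 6·4 + (-7)·79 = -529.
Var(M) = a²·Var(W) + b²·Var(D) + 2ab·Cov[W, D] with a = 6, b = -7.
= 6²·77.9 + (-7)²·6.2 + 2·6·(-7)·10.93
= 2804.4 + 303.8 + (-918.12) = 2190.08.

E(M) = -529, Var(M) = 2190.08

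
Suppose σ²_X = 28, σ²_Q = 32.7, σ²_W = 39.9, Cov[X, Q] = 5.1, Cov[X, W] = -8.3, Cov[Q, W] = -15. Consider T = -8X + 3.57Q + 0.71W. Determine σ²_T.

σ²_T = a²·σ²_X + b²·σ²_Q + c²·σ²_W + 2ab·Cov[X, Q] + 2ac·Cov[X, W] + 2bc·Cov[Q, W], with a = -8, b = 3.57, c = 0.71.
= 1792 + 416.75823 + 20.11359 + (-291.312) + 94.288 + (-76.041)
= 1955.80682.

σ²_T = 1955.80682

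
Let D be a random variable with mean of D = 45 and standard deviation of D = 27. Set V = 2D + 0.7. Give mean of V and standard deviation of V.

V = 2D + 0.7 is linear with a = 2, b = 0.7.
mean of V = a·mean of D + b = 2·45 + 0.7 = 90.7.
standard deviation of V = |a|·standard deviation of D = |2|·27 = 54.

mean of V = 90.7, standard deviation of V = 54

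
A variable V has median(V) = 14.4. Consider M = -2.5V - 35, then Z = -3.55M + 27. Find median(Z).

median(Z) = 279.05

median(M) = (-2.5)·14.4 + (-35) = -71.
median(Z) = (-3.55)·(-71) + 27 = 279.05.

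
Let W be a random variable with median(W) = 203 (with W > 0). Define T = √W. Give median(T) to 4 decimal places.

median(T) = 14.2478

√W is monotone on this domain, so median(T) = √(203) ≈ 14.2478.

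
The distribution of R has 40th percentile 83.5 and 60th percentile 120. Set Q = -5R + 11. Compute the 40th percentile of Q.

Since a = -5 < 0 the transformation is decreasing, reversing order: the 40th percentile of Q corresponds to the 60th percentile of R.
So P_{40}(Q) = a·P_{60}(R) + b = (-5)·120 + 11 = -589.

40th percentile of Q = -589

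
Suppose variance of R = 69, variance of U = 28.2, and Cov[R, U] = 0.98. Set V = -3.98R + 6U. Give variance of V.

variance of V = 2061.3828

variance of V = a²·variance of R + b²·variance of U + 2ab·Cov[R, U] with a = -3.98, b = 6.
= (-3.98)²·69 + 6²·28.2 + 2·(-3.98)·6·0.98
= 1092.9876 + 1015.2 + (-46.8048) = 2061.3828.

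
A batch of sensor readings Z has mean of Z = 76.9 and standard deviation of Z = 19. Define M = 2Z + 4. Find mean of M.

mean of M = 157.8

M = 2Z + 4 is linear with a = 2, b = 4.
mean of M = a·mean of Z + b = 2·76.9 + 4 = 157.8.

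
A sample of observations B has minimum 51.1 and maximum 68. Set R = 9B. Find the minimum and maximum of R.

a = 9 > 0, so min(R) = a·min(B)+b = 9·51.1 = 459.9 and max(R) = 9·68 = 612.

min(R) = 459.9, max(R) = 612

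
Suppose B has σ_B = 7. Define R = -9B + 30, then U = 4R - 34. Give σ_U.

σ_U = 252

σ_R = |-9|·7 = 63.
σ_U = |4|·63 = 252.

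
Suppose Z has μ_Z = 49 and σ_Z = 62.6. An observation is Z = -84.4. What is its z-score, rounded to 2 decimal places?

z = -2.13

z = (Z − μ_Z) / σ_Z = (-84.4 − 49) / 62.6 ≈ -2.13.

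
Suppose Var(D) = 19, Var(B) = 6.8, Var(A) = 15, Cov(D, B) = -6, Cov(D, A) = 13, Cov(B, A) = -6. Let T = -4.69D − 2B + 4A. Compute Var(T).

Var(T) = a²·Var(D) + b²·Var(B) + c²·Var(A) + 2ab·Cov(D, B) + 2ac·Cov(D, A) + 2bc·Cov(B, A), with a = -4.69, b = -2, c = 4.
= 417.9259 + 27.2 + 240 + (-112.56) + (-487.76) + 96
= 180.8059.

Var(T) = 180.8059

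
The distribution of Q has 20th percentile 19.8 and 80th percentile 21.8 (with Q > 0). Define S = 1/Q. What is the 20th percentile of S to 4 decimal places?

1/Q is decreasing on Q > 0, so percentile order reverses: P_{20}(S) uses P_{80}(Q) = 21.8.
P_{20}(S) = 1/21.8 ≈ 0.0459.

20th percentile of S = 0.0459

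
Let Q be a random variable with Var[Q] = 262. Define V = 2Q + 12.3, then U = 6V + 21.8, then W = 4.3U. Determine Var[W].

Var[V] = 2²·262 = 1048.
Var[U] = 6²·1048 = 37728.
Var[W] = 4.3²·37728 = 697590.72.

Var[W] = 697590.72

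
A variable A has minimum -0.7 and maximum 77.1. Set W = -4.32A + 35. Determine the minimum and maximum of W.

a = -4.32 < 0, so order reverses: min(W) = a·max(A)+b = (-4.32)·77.1 + 35 = -298.072; max(W) = a·min(A)+b = (-4.32)·(-0.7) + 35 = 38.024.

min(W) = -298.072, max(W) = 38.024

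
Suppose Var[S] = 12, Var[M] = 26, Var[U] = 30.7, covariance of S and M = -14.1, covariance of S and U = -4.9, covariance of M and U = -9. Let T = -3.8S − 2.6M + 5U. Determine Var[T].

Var[T] = a²·Var[S] + b²·Var[M] + c²·Var[U] + 2ab·covariance of S and M + 2ac·covariance of S and U + 2bc·covariance of M and U, with a = -3.8, b = -2.6, c = 5.
= 173.28 + 175.76 + 767.5 + (-278.616) + 186.2 + 234
= 1258.124.

Var[T] = 1258.124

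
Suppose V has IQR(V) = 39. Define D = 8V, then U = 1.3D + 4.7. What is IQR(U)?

IQR(U) = 405.6

IQR(D) = |8|·39 = 312.
IQR(U) = |1.3|·312 = 405.6.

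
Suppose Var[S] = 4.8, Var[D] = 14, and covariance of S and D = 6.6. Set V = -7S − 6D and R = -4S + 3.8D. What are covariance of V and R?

By bilinearity, covariance of V and R = ac·Var[S] + bd·Var[D] + (ad+bc)·covariance of S and D, with a=-7, b=-6, c=-4, d=3.8.
ac·Var[S] = (-7)·(-4)·4.8 = 134.4
bd·Var[D] = (-6)·3.8·14 = -319.2
(ad+bc)·covariance of S and D = (-2.6)·6.6 = -17.16
covariance of V and R = 134.4 + (-319.2) + (-17.16) = -201.96.

covariance of V and R = -201.96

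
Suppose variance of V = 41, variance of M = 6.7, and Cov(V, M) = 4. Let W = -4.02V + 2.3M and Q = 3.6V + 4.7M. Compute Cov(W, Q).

Cov(W, Q) = -563.381

By bilinearity, Cov(W, Q) = ac·variance of V + bd·variance of M + (ad+bc)·Cov(V, M), with a=-4.02, b=2.3, c=3.6, d=4.7.
ac·variance of V = (-4.02)·3.6·41 = -593.352
bd·variance of M = 2.3·4.7·6.7 = 72.427
(ad+bc)·Cov(V, M) = (-10.614)·4 = -42.456
Cov(W, Q) = -593.352 + 72.427 + (-42.456) = -563.381.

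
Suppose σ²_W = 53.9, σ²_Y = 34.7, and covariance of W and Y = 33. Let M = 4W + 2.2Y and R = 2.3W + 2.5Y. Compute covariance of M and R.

By bilinearity, covariance of M and R = ac·σ²_W + bd·σ²_Y + (ad+bc)·covariance of W and Y, with a=4, b=2.2, c=2.3, d=2.5.
ac·σ²_W = 4·2.3·53.9 = 495.88
bd·σ²_Y = 2.2·2.5·34.7 = 190.85
(ad+bc)·covariance of W and Y = (15.06)·33 = 496.98
covariance of M and R = 495.88 + 190.85 + 496.98 = 1183.71.

covariance of M and R = 1183.71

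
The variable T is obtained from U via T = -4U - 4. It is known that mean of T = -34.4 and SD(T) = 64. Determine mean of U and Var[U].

mean of U = 7.6, Var[U] = 256

From T = -4U - 4: mean of T = a·mean of U + b, so mean of U = (mean of T − b)/a = (-34.4 − (-4))/(-4) = 7.6.
Var[T] = 64² = 4096.
Var[T] = a²·Var[U], so Var[U] = 4096/(-4)² = 256.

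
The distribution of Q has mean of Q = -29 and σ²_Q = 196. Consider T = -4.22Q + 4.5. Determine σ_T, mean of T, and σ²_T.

T = -4.22Q + 4.5 is linear with a = -4.22, b = 4.5.
σ_Q = √196 = 14.
σ_T = |a|·σ_Q = |-4.22|·14 = 59.08.
mean of T = a·mean of Q + b = (-4.22)·(-29) + 4.5 = 126.88.
σ²_T = a²·σ²_Q = (-4.22)²·196 = 3490.4464 (the additive constant 4.5 does not affect variance).

σ_T = 59.08, mean of T = 126.88, σ²_T = 3490.4464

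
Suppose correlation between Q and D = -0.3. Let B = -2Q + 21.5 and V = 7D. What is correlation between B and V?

Linear rescalings preserve |correlation|; the slopes -2 and 7 have opposite signs, so the correlation flips sign: correlation between B and V = −correlation between Q and D = 0.3.

correlation between B and V = 0.3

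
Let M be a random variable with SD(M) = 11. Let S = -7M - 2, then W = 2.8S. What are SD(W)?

SD(S) = |-7|·11 = 77.
SD(W) = |2.8|·77 = 215.6.

SD(W) = 215.6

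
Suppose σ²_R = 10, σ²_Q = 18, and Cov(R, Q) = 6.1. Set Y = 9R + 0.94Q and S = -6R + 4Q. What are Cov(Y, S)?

Cov(Y, S) = -287.124

By bilinearity, Cov(Y, S) = ac·σ²_R + bd·σ²_Q + (ad+bc)·Cov(R, Q), with a=9, b=0.94, c=-6, d=4.
ac·σ²_R = 9·(-6)·10 = -540
bd·σ²_Q = 0.94·4·18 = 67.68
(ad+bc)·Cov(R, Q) = (30.36)·6.1 = 185.196
Cov(Y, S) = -540 + 67.68 + 185.196 = -287.124.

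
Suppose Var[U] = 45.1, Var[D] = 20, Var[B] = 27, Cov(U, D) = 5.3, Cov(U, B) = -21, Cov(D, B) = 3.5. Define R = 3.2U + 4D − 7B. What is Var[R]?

Var[R] = 2985.304

Var[R] = a²·Var[U] + b²·Var[D] + c²·Var[B] + 2ab·Cov(U, D) + 2ac·Cov(U, B) + 2bc·Cov(D, B), with a = 3.2, b = 4, c = -7.
= 461.824 + 320 + 1323 + 135.68 + 940.8 + (-196)
= 2985.304.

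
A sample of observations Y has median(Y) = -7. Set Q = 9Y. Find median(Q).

median(Q) = -63

A linear map preserves order up to sign, so median(Q) = a·median(Y) + b = 9·(-7) = -63.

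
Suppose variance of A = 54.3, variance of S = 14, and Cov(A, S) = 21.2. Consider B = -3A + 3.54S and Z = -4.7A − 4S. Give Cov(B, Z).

Cov(B, Z) = 469.0644

By bilinearity, Cov(B, Z) = ac·variance of A + bd·variance of S + (ad+bc)·Cov(A, S), with a=-3, b=3.54, c=-4.7, d=-4.
ac·variance of A = (-3)·(-4.7)·54.3 = 765.63
bd·variance of S = 3.54·(-4)·14 = -198.24
(ad+bc)·Cov(A, S) = (-4.638)·21.2 = -98.3256
Cov(B, Z) = 765.63 + (-198.24) + (-98.3256) = 469.0644.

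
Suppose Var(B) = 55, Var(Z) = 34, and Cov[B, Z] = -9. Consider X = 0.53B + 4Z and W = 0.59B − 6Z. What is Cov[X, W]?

By bilinearity, Cov[X, W] = ac·Var(B) + bd·Var(Z) + (ad+bc)·Cov[B, Z], with a=0.53, b=4, c=0.59, d=-6.
ac·Var(B) = 0.53·0.59·55 = 17.1985
bd·Var(Z) = 4·(-6)·34 = -816
(ad+bc)·Cov[B, Z] = (-0.82)·(-9) = 7.38
Cov[X, W] = 17.1985 + (-816) + 7.38 = -791.4215.

Cov[X, W] = -791.4215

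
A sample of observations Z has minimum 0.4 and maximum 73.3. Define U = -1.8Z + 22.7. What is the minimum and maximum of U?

a = -1.8 < 0, so order reverses: min(U) = a·max(Z)+b = (-1.8)·73.3 + 22.7 = -109.24; max(U) = a·min(Z)+b = (-1.8)·0.4 + 22.7 = 21.98.

min(U) = -109.24, max(U) = 21.98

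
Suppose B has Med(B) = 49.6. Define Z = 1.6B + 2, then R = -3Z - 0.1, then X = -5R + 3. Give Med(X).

Med(Z) = 1.6·49.6 + 2 = 81.36.
Med(R) = (-3)·81.36 + (-0.1) = -244.18.
Med(X) = (-5)·(-244.18) + 3 = 1223.9.

Med(X) = 1223.9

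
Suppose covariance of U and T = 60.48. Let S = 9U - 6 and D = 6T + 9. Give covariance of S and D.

covariance of S and D = 3265.92

covariance of S and D = a·c·covariance of U and T = 9·6·60.48 = 3265.92. Additive constants drop out.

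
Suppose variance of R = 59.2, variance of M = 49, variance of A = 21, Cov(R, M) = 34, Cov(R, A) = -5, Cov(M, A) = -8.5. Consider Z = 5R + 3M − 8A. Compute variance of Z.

variance of Z = a²·variance of R + b²·variance of M + c²·variance of A + 2ab·Cov(R, M) + 2ac·Cov(R, A) + 2bc·Cov(M, A), with a = 5, b = 3, c = -8.
= 1480 + 441 + 1344 + 1020 + 400 + 408
= 5093.

variance of Z = 5093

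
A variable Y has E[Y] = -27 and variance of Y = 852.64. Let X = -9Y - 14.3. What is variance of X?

variance of X = 69063.84

X = -9Y - 14.3 is linear with a = -9, b = -14.3.
variance of X = a²·variance of Y = (-9)²·852.64 = 69063.84 (the additive constant -14.3 does not affect variance).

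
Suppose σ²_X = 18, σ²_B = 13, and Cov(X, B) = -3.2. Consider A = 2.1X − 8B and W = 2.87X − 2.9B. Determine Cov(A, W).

By bilinearity, Cov(A, W) = ac·σ²_X + bd·σ²_B + (ad+bc)·Cov(X, B), with a=2.1, b=-8, c=2.87, d=-2.9.
ac·σ²_X = 2.1·2.87·18 = 108.486
bd·σ²_B = (-8)·(-2.9)·13 = 301.6
(ad+bc)·Cov(X, B) = (-29.05)·(-3.2) = 92.96
Cov(A, W) = 108.486 + 301.6 + 92.96 = 503.046.

Cov(A, W) = 503.046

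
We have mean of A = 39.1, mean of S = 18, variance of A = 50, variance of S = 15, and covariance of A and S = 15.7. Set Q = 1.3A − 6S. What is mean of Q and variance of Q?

mean of Q = -57.17, variance of Q = 379.58

mean of Q = 1.3·mean of A + (-6)·mean of S = 1.3·39.1 + (-6)·18 = -57.17.
variance of Q = a²·variance of A + b²·variance of S + 2ab·covariance of A and S with a = 1.3, b = -6.
= 1.3²·50 + (-6)²·15 + 2·1.3·(-6)·15.7
= 84.5 + 540 + (-244.92) = 379.58.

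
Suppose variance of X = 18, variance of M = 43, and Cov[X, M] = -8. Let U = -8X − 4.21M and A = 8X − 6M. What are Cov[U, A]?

By bilinearity, Cov[U, A] = ac·variance of X + bd·variance of M + (ad+bc)·Cov[X, M], with a=-8, b=-4.21, c=8, d=-6.
ac·variance of X = (-8)·8·18 = -1152
bd·variance of M = (-4.21)·(-6)·43 = 1086.18
(ad+bc)·Cov[X, M] = (14.32)·(-8) = -114.56
Cov[U, A] = -1152 + 1086.18 + (-114.56) = -180.38.

Cov[U, A] = -180.38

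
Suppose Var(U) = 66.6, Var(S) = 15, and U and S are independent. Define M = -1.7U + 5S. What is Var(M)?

Var(M) = 567.474

Var(M) = a²·Var(U) + b²·Var(S) + 2ab·Cov[U, S] with a = -1.7, b = 5.
Independence gives Cov[U, S] = 0.
= (-1.7)²·66.6 + 5²·15 + 2·(-1.7)·5·0
= 192.474 + 375 + 0 = 567.474.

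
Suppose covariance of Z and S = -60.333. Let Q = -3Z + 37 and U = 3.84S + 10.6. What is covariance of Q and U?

covariance of Q and U = 695.03616

covariance of Q and U = a·c·covariance of Z and S = (-3)·3.84·(-60.333) = 695.03616. Additive constants drop out.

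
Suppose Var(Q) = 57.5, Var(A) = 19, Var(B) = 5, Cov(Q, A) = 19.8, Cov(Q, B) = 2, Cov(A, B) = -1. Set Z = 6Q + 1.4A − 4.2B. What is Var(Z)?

Var(Z) = a²·Var(Q) + b²·Var(A) + c²·Var(B) + 2ab·Cov(Q, A) + 2ac·Cov(Q, B) + 2bc·Cov(A, B), with a = 6, b = 1.4, c = -4.2.
= 2070 + 37.24 + 88.2 + 332.64 + (-100.8) + 11.76
= 2439.04.

Var(Z) = 2439.04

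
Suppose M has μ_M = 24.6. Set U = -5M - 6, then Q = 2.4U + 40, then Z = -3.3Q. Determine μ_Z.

μ_U = (-5)·24.6 + (-6) = -129.
μ_Q = 2.4·(-129) + 40 = -269.6.
μ_Z = (-3.3)·(-269.6) = 889.68.

μ_Z = 889.68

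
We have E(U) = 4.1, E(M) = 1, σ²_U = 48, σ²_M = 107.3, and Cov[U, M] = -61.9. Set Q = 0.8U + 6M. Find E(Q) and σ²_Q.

E(Q) = 0.8·E(U) + 6·E(M) = 0.8·4.1 + 6·1 = 9.28.
σ²_Q = a²·σ²_U + b²·σ²_M + 2ab·Cov[U, M] with a = 0.8, b = 6.
= 0.8²·48 + 6²·107.3 + 2·0.8·6·(-61.9)
= 30.72 + 3862.8 + (-594.24) = 3299.28.

E(Q) = 9.28, σ²_Q = 3299.28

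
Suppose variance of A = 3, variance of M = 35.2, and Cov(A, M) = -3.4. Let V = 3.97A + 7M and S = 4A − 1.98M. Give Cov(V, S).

By bilinearity, Cov(V, S) = ac·variance of A + bd·variance of M + (ad+bc)·Cov(A, M), with a=3.97, b=7, c=4, d=-1.98.
ac·variance of A = 3.97·4·3 = 47.64
bd·variance of M = 7·(-1.98)·35.2 = -487.872
(ad+bc)·Cov(A, M) = (20.1394)·(-3.4) = -68.47396
Cov(V, S) = 47.64 + (-487.872) + (-68.47396) = -508.70596.

Cov(V, S) = -508.70596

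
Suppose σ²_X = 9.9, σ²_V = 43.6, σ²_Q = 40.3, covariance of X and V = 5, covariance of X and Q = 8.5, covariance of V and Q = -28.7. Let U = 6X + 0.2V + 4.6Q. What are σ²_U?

σ²_U = 1639.284

σ²_U = a²·σ²_X + b²·σ²_V + c²·σ²_Q + 2ab·covariance of X and V + 2ac·covariance of X and Q + 2bc·covariance of V and Q, with a = 6, b = 0.2, c = 4.6.
= 356.4 + 1.744 + 852.748 + 12 + 469.2 + (-52.808)
= 1639.284.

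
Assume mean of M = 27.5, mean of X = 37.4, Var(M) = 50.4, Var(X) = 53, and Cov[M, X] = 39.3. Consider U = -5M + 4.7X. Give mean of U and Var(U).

mean of U = (-5)·mean of M + 4.7·mean of X = (-5)·27.5 + 4.7·37.4 = 38.28.
Var(U) = a²·Var(M) + b²·Var(X) + 2ab·Cov[M, X] with a = -5, b = 4.7.
= (-5)²·50.4 + 4.7²·53 + 2·(-5)·4.7·39.3
= 1260 + 1170.77 + (-1847.1) = 583.67.

mean of U = 38.28, Var(U) = 583.67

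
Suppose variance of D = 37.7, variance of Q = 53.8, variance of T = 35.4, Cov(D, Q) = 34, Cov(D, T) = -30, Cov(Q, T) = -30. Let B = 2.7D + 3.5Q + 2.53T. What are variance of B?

variance of B = a²·variance of D + b²·variance of Q + c²·variance of T + 2ab·Cov(D, Q) + 2ac·Cov(D, T) + 2bc·Cov(Q, T), with a = 2.7, b = 3.5, c = 2.53.
= 274.833 + 659.05 + 226.59186 + 642.6 + (-409.86) + (-531.3)
= 861.91486.

variance of B = 861.91486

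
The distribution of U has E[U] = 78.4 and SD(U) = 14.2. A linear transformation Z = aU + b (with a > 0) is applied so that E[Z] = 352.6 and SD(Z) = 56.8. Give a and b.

SD(Z) = a·SD(U) (a > 0), so a = 56.8/14.2 = 4.
E[Z] = a·E[U] + b, so b = 352.6 − 4·78.4 = 39.

a = 4, b = 39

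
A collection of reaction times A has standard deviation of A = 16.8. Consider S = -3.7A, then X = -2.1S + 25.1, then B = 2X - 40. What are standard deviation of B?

standard deviation of B = 261.072

standard deviation of S = |-3.7|·16.8 = 62.16.
standard deviation of X = |-2.1|·62.16 = 130.536.
standard deviation of B = |2|·130.536 = 261.072.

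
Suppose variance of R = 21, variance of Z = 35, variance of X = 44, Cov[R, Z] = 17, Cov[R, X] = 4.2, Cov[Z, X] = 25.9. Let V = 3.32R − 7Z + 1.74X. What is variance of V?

variance of V = a²·variance of R + b²·variance of Z + c²·variance of X + 2ab·Cov[R, Z] + 2ac·Cov[R, X] + 2bc·Cov[Z, X], with a = 3.32, b = -7, c = 1.74.
= 231.4704 + 1715 + 133.2144 + (-790.16) + 48.52512 + (-630.924)
= 707.12592.

variance of V = 707.12592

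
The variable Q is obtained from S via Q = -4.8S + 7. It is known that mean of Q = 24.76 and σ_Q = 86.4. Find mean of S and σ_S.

mean of S = -3.7, σ_S = 18

From Q = -4.8S + 7: mean of Q = a·mean of S + b, so mean of S = (mean of Q − b)/a = (24.76 − 7)/(-4.8) = -3.7.
σ_Q = |a|·σ_S, so σ_S = 86.4/|-4.8| = 18.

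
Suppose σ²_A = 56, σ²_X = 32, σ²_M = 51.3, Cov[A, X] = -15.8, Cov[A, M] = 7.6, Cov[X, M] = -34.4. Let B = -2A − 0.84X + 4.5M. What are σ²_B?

σ²_B = 1355.5802

σ²_B = a²·σ²_A + b²·σ²_X + c²·σ²_M + 2ab·Cov[A, X] + 2ac·Cov[A, M] + 2bc·Cov[X, M], with a = -2, b = -0.84, c = 4.5.
= 224 + 22.5792 + 1038.825 + (-53.088) + (-136.8) + 260.064
= 1355.5802.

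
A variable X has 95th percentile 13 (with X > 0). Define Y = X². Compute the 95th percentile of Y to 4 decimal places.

95th percentile of Y = 169

X² is increasing, so P_{95}(Y) = g(P_{95}(X)) = 169.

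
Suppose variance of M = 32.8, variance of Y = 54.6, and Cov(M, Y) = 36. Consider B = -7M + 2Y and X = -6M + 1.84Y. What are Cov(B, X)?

By bilinearity, Cov(B, X) = ac·variance of M + bd·variance of Y + (ad+bc)·Cov(M, Y), with a=-7, b=2, c=-6, d=1.84.
ac·variance of M = (-7)·(-6)·32.8 = 1377.6
bd·variance of Y = 2·1.84·54.6 = 200.928
(ad+bc)·Cov(M, Y) = (-24.88)·36 = -895.68
Cov(B, X) = 1377.6 + 200.928 + (-895.68) = 682.848.

Cov(B, X) = 682.848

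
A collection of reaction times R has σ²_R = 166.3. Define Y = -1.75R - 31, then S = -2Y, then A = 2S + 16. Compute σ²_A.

σ²_Y = (-1.75)²·166.3 = 509.29375.
σ²_S = (-2)²·509.29375 = 2037.175.
σ²_A = 2²·2037.175 = 8148.7.

σ²_A = 8148.7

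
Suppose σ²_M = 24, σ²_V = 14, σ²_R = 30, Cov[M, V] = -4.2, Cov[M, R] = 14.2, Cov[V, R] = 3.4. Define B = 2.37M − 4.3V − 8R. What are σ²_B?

σ²_B = 2094.726

σ²_B = a²·σ²_M + b²·σ²_V + c²·σ²_R + 2ab·Cov[M, V] + 2ac·Cov[M, R] + 2bc·Cov[V, R], with a = 2.37, b = -4.3, c = -8.
= 134.8056 + 258.86 + 1920 + 85.6044 + (-538.464) + 233.92
= 2094.726.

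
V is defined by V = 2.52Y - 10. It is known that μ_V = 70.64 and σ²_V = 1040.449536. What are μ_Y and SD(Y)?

μ_Y = 32, SD(Y) = 12.8

From V = 2.52Y - 10: μ_V = a·μ_Y + b, so μ_Y = (μ_V − b)/a = (70.64 − (-10))/2.52 = 32.
SD(V) = √1040.449536 = 32.256.
SD(V) = |a|·SD(Y), so SD(Y) = 32.256/|2.52| = 12.8.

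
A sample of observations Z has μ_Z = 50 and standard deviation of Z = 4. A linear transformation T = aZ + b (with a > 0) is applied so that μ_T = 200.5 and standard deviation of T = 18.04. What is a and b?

a = 4.51, b = -25

standard deviation of T = a·standard deviation of Z (a > 0), so a = 18.04/4 = 4.51.
μ_T = a·μ_Z + b, so b = 200.5 − 4.51·50 = -25.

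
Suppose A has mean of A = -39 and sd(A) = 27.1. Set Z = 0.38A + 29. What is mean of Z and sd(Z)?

mean of Z = 14.18, sd(Z) = 10.298

Z = 0.38A + 29 is linear with a = 0.38, b = 29.
mean of Z = a·mean of A + b = 0.38·(-39) + 29 = 14.18.
sd(Z) = |a|·sd(A) = |0.38|·27.1 = 10.298.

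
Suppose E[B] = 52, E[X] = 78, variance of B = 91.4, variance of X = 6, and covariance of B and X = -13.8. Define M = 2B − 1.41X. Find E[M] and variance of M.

E[M] = 2·E[B] + (-1.41)·E[X] = 2·52 + (-1.41)·78 = -5.98.
variance of M = a²·variance of B + b²·variance of X + 2ab·covariance of B and X with a = 2, b = -1.41.
= 2²·91.4 + (-1.41)²·6 + 2·2·(-1.41)·(-13.8)
= 365.6 + 11.9286 + 77.832 = 455.3606.

E[M] = -5.98, variance of M = 455.3606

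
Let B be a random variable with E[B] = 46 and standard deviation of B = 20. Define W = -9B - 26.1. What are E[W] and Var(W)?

W = -9B - 26.1 is linear with a = -9, b = -26.1.
E[W] = a·E[B] + b = (-9)·46 + (-26.1) = -440.1.
Var(B) = 20² = 400.
Var(W) = a²·Var(B) = (-9)²·400 = 32400 (the additive constant -26.1 does not affect variance).

E[W] = -440.1, Var(W) = 32400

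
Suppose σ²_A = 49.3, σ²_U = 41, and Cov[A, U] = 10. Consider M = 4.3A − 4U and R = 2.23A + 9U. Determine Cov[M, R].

Cov[M, R] = -705.4623

By bilinearity, Cov[M, R] = ac·σ²_A + bd·σ²_U + (ad+bc)·Cov[A, U], with a=4.3, b=-4, c=2.23, d=9.
ac·σ²_A = 4.3·2.23·49.3 = 472.7377
bd·σ²_U = (-4)·9·41 = -1476
(ad+bc)·Cov[A, U] = (29.78)·10 = 297.8
Cov[M, R] = 472.7377 + (-1476) + 297.8 = -705.4623.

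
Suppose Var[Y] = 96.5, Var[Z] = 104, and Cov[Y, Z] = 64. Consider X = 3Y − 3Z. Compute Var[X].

Var[X] = a²·Var[Y] + b²·Var[Z] + 2ab·Cov[Y, Z] with a = 3, b = -3.
= 3²·96.5 + (-3)²·104 + 2·3·(-3)·64
= 868.5 + 936 + (-1152) = 652.5.

Var[X] = 652.5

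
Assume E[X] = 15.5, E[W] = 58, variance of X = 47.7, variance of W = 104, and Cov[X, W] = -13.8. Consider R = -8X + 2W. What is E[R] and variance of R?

E[R] = -8, variance of R = 3910.4

E[R] = (-8)·E[X] + 2·E[W] = (-8)·15.5 + 2·58 = -8.
variance of R = a²·variance of X + b²·variance of W + 2ab·Cov[X, W] with a = -8, b = 2.
= (-8)²·47.7 + 2²·104 + 2·(-8)·2·(-13.8)
= 3052.8 + 416 + 441.6 = 3910.4.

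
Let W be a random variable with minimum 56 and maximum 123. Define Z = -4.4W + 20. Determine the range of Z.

Range of W = 123 − 56 = 67.
Range(Z) = |a|·Range(W) = |-4.4|·67 = 294.8.

Range(Z) = 294.8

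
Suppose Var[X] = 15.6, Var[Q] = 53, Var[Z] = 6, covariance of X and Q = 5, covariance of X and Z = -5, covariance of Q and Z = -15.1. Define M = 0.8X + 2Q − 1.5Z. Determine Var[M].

Var[M] = a²·Var[X] + b²·Var[Q] + c²·Var[Z] + 2ab·covariance of X and Q + 2ac·covariance of X and Z + 2bc·covariance of Q and Z, with a = 0.8, b = 2, c = -1.5.
= 9.984 + 212 + 13.5 + 16 + 12 + 90.6
= 354.084.

Var[M] = 354.084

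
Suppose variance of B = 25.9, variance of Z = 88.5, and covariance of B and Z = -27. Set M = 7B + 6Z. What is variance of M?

variance of M = a²·variance of B + b²·variance of Z + 2ab·covariance of B and Z with a = 7, b = 6.
= 7²·25.9 + 6²·88.5 + 2·7·6·(-27)
= 1269.1 + 3186 + (-2268) = 2187.1.

variance of M = 2187.1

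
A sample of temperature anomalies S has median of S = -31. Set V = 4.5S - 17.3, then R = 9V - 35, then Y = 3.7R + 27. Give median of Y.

median of V = 4.5·(-31) + (-17.3) = -156.8.
median of R = 9·(-156.8) + (-35) = -1446.2.
median of Y = 3.7·(-1446.2) + 27 = -5323.94.

median of Y = -5323.94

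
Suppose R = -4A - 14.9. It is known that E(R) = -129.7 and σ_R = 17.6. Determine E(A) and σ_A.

From R = -4A - 14.9: E(R) = a·E(A) + b, so E(A) = (E(R) − b)/a = (-129.7 − (-14.9))/(-4) = 28.7.
σ_R = |a|·σ_A, so σ_A = 17.6/|-4| = 4.4.

E(A) = 28.7, σ_A = 4.4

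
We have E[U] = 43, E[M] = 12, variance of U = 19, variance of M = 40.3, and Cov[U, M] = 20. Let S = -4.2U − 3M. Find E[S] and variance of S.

E[S] = -216.6, variance of S = 1201.86

E[S] = (-4.2)·E[U] + (-3)·E[M] = (-4.2)·43 + (-3)·12 = -216.6.
variance of S = a²·variance of U + b²·variance of M + 2ab·Cov[U, M] with a = -4.2, b = -3.
= (-4.2)²·19 + (-3)²·40.3 + 2·(-4.2)·(-3)·20
= 335.16 + 362.7 + 504 = 1201.86.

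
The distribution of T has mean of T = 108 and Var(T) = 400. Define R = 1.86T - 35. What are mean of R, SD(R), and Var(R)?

R = 1.86T - 35 is linear with a = 1.86, b = -35.
mean of R = a·mean of T + b = 1.86·108 + (-35) = 165.88.
SD(T) = √400 = 20.
SD(R) = |a|·SD(T) = |1.86|·20 = 37.2.
Var(R) = a²·Var(T) = 1.86²·400 = 1383.84 (the additive constant -35 does not affect variance).

mean of R = 165.88, SD(R) = 37.2, Var(R) = 1383.84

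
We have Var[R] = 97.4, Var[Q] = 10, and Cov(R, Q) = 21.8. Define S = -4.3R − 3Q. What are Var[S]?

Var[S] = a²·Var[R] + b²·Var[Q] + 2ab·Cov(R, Q) with a = -4.3, b = -3.
= (-4.3)²·97.4 + (-3)²·10 + 2·(-4.3)·(-3)·21.8
= 1800.926 + 90 + 562.44 = 2453.366.

Var[S] = 2453.366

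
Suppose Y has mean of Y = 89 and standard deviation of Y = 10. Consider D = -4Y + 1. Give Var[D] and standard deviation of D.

Var[D] = 1600, standard deviation of D = 40

D = -4Y + 1 is linear with a = -4, b = 1.
Var[Y] = 10² = 100.
Var[D] = a²·Var[Y] = (-4)²·100 = 1600 (the additive constant 1 does not affect variance).
standard deviation of D = |a|·standard deviation of Y = |-4|·10 = 40.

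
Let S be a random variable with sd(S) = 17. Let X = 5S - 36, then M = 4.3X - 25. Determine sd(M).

sd(M) = 365.5

sd(X) = |5|·17 = 85.
sd(M) = |4.3|·85 = 365.5.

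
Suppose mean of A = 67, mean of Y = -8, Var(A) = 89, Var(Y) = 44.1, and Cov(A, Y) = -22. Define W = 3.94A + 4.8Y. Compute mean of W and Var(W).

mean of W = 3.94·mean of A + 4.8·mean of Y = 3.94·67 + 4.8·(-8) = 225.58.
Var(W) = a²·Var(A) + b²·Var(Y) + 2ab·Cov(A, Y) with a = 3.94, b = 4.8.
= 3.94²·89 + 4.8²·44.1 + 2·3.94·4.8·(-22)
= 1381.6004 + 1016.064 + (-832.128) = 1565.5364.

mean of W = 225.58, Var(W) = 1565.5364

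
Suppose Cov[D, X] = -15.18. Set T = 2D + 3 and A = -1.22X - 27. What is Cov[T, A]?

Cov[T, A] = a·c·Cov[D, X] = 2·(-1.22)·(-15.18) = 37.0392. Additive constants drop out.

Cov[T, A] = 37.0392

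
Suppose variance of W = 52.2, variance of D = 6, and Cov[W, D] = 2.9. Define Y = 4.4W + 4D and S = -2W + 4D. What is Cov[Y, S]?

By bilinearity, Cov[Y, S] = ac·variance of W + bd·variance of D + (ad+bc)·Cov[W, D], with a=4.4, b=4, c=-2, d=4.
ac·variance of W = 4.4·(-2)·52.2 = -459.36
bd·variance of D = 4·4·6 = 96
(ad+bc)·Cov[W, D] = (9.6)·2.9 = 27.84
Cov[Y, S] = -459.36 + 96 + 27.84 = -335.52.

Cov[Y, S] = -335.52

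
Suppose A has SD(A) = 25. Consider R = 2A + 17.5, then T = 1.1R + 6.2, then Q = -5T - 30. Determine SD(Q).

SD(R) = |2|·25 = 50.
SD(T) = |1.1|·50 = 55.
SD(Q) = |-5|·55 = 275.

SD(Q) = 275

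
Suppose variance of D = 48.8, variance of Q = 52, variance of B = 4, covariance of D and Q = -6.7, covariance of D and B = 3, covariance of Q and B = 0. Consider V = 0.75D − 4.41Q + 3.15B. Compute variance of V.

variance of V = a²·variance of D + b²·variance of Q + c²·variance of B + 2ab·covariance of D and Q + 2ac·covariance of D and B + 2bc·covariance of Q and B, with a = 0.75, b = -4.41, c = 3.15.
= 27.45 + 1011.3012 + 39.69 + 44.3205 + 14.175 + 0
= 1136.9367.

variance of V = 1136.9367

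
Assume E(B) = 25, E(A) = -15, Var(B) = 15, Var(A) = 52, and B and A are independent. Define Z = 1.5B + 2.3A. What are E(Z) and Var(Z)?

E(Z) = 3, Var(Z) = 308.83

E(Z) = 1.5·E(B) + 2.3·E(A) = 1.5·25 + 2.3·(-15) = 3.
Var(Z) = a²·Var(B) + b²·Var(A) + 2ab·covariance of B and A with a = 1.5, b = 2.3.
Independence gives covariance of B and A = 0.
= 1.5²·15 + 2.3²·52 + 2·1.5·2.3·0
= 33.75 + 275.08 + 0 = 308.83.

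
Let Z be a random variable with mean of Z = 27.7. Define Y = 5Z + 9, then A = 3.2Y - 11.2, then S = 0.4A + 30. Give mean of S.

mean of S = 214.32

mean of Y = 5·27.7 + 9 = 147.5.
mean of A = 3.2·147.5 + (-11.2) = 460.8.
mean of S = 0.4·460.8 + 30 = 214.32.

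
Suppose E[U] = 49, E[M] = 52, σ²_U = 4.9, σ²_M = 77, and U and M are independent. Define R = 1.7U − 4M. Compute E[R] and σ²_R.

E[R] = -124.7, σ²_R = 1246.161

E[R] = 1.7·E[U] + (-4)·E[M] = 1.7·49 + (-4)·52 = -124.7.
σ²_R = a²·σ²_U + b²·σ²_M + 2ab·Cov(U, M) with a = 1.7, b = -4.
Independence gives Cov(U, M) = 0.
= 1.7²·4.9 + (-4)²·77 + 2·1.7·(-4)·0
= 14.161 + 1232 + 0 = 1246.161.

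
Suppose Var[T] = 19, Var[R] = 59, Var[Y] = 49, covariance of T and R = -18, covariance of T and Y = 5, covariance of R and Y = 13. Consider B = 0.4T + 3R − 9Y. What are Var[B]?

Var[B] = a²·Var[T] + b²·Var[R] + c²·Var[Y] + 2ab·covariance of T and R + 2ac·covariance of T and Y + 2bc·covariance of R and Y, with a = 0.4, b = 3, c = -9.
= 3.04 + 531 + 3969 + (-43.2) + (-36) + (-702)
= 3721.84.

Var[B] = 3721.84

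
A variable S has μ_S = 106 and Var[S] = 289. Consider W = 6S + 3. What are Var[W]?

W = 6S + 3 is linear with a = 6, b = 3.
Var[W] = a²·Var[S] = 6²·289 = 10404 (the additive constant 3 does not affect variance).

Var[W] = 10404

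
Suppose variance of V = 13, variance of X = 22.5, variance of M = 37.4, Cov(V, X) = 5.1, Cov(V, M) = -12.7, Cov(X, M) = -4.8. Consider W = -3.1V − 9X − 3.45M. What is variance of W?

variance of W = 2107.4305

variance of W = a²·variance of V + b²·variance of X + c²·variance of M + 2ab·Cov(V, X) + 2ac·Cov(V, M) + 2bc·Cov(X, M), with a = -3.1, b = -9, c = -3.45.
= 124.93 + 1822.5 + 445.1535 + 284.58 + (-271.653) + (-298.08)
= 2107.4305.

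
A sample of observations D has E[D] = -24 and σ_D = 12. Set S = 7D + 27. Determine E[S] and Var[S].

E[S] = -141, Var[S] = 7056

S = 7D + 27 is linear with a = 7, b = 27.
E[S] = a·E[D] + b = 7·(-24) + 27 = -141.
Var[D] = 12² = 144.
Var[S] = a²·Var[D] = 7²·144 = 7056 (the additive constant 27 does not affect variance).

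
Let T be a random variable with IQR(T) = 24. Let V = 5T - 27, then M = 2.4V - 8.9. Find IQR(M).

IQR(M) = 288

IQR(V) = |5|·24 = 120.
IQR(M) = |2.4|·120 = 288.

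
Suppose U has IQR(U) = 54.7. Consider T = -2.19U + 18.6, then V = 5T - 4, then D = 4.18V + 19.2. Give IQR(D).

IQR(D) = 2503.6737

IQR(T) = |-2.19|·54.7 = 119.793.
IQR(V) = |5|·119.793 = 598.965.
IQR(D) = |4.18|·598.965 = 2503.6737.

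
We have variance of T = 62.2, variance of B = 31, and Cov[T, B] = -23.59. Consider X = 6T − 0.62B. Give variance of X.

variance of X = 2426.626

variance of X = a²·variance of T + b²·variance of B + 2ab·Cov[T, B] with a = 6, b = -0.62.
= 6²·62.2 + (-0.62)²·31 + 2·6·(-0.62)·(-23.59)
= 2239.2 + 11.9164 + 175.5096 = 2426.626.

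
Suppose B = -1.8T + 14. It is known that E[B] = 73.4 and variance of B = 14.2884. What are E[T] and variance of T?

E[T] = -33, variance of T = 4.41

From B = -1.8T + 14: E[B] = a·E[T] + b, so E[T] = (E[B] − b)/a = (73.4 − 14)/(-1.8) = -33.
variance of B = a²·variance of T, so variance of T = 14.2884/(-1.8)² = 4.41.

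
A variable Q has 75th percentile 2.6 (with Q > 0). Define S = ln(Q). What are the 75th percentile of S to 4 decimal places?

ln(Q) is increasing, so P_{75}(S) = g(P_{75}(Q)) ≈ 0.9555.

75th percentile of S = 0.9555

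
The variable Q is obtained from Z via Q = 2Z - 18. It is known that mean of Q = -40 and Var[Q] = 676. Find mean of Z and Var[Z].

mean of Z = -11, Var[Z] = 169

From Q = 2Z - 18: mean of Q = a·mean of Z + b, so mean of Z = (mean of Q − b)/a = (-40 − (-18))/2 = -11.
Var[Q] = a²·Var[Z], so Var[Z] = 676/2² = 169.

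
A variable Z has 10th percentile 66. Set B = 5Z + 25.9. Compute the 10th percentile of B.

Since a = 5 > 0 the transformation is increasing, so the 10th percentile of B = a·(P_{10} of Z) + b = 5·66 + 25.9 = 355.9.

10th percentile of B = 355.9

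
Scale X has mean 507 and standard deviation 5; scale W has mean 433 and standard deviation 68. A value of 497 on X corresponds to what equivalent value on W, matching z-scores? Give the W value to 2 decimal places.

z = (497 − 507)/5 = -2.
W = 433 + z·68 = 433 + (497 − 507)·68/5 = 297.00.

W = 297.00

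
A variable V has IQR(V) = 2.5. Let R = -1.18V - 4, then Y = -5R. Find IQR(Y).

IQR(Y) = 14.75

IQR(R) = |-1.18|·2.5 = 2.95.
IQR(Y) = |-5|·2.95 = 14.75.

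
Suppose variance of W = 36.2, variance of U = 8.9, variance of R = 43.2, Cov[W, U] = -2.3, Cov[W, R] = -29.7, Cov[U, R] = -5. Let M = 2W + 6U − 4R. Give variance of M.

variance of M = a²·variance of W + b²·variance of U + c²·variance of R + 2ab·Cov[W, U] + 2ac·Cov[W, R] + 2bc·Cov[U, R], with a = 2, b = 6, c = -4.
= 144.8 + 320.4 + 691.2 + (-55.2) + 475.2 + 240
= 1816.4.

variance of M = 1816.4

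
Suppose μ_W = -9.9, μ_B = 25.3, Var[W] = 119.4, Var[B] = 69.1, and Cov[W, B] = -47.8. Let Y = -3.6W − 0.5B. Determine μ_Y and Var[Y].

μ_Y = 22.99, Var[Y] = 1392.619

μ_Y = (-3.6)·μ_W + (-0.5)·μ_B = (-3.6)·(-9.9) + (-0.5)·25.3 = 22.99.
Var[Y] = a²·Var[W] + b²·Var[B] + 2ab·Cov[W, B] with a = -3.6, b = -0.5.
= (-3.6)²·119.4 + (-0.5)²·69.1 + 2·(-3.6)·(-0.5)·(-47.8)
= 1547.424 + 17.275 + (-172.08) = 1392.619.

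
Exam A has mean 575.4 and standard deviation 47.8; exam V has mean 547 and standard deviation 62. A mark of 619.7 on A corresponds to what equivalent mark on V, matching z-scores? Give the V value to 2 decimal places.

V = 604.46

z = (619.7 − 575.4)/47.8 ≈ 0.9268.
V = 547 + z·62 = 547 + (619.7 − 575.4)·62/47.8 ≈ 604.46.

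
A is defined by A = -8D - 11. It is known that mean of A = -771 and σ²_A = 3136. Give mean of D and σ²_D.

mean of D = 95, σ²_D = 49

From A = -8D - 11: mean of A = a·mean of D + b, so mean of D = (mean of A − b)/a = (-771 − (-11))/(-8) = 95.
σ²_A = a²·σ²_D, so σ²_D = 3136/(-8)² = 49.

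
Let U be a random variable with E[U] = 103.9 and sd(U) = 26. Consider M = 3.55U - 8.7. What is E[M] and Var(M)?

M = 3.55U - 8.7 is linear with a = 3.55, b = -8.7.
E[M] = a·E[U] + b = 3.55·103.9 + (-8.7) = 360.145.
Var(U) = 26² = 676.
Var(M) = a²·Var(U) = 3.55²·676 = 8519.29 (the additive constant -8.7 does not affect variance).

E[M] = 360.145, Var(M) = 8519.29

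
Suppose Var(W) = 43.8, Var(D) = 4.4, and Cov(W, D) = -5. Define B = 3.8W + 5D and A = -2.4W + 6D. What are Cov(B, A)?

By bilinearity, Cov(B, A) = ac·Var(W) + bd·Var(D) + (ad+bc)·Cov(W, D), with a=3.8, b=5, c=-2.4, d=6.
ac·Var(W) = 3.8·(-2.4)·43.8 = -399.456
bd·Var(D) = 5·6·4.4 = 132
(ad+bc)·Cov(W, D) = (10.8)·(-5) = -54
Cov(B, A) = -399.456 + 132 + (-54) = -321.456.

Cov(B, A) = -321.456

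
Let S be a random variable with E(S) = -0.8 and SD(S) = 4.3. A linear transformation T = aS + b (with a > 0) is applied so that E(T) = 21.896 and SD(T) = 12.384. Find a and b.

a = 2.88, b = 24.2

SD(T) = a·SD(S) (a > 0), so a = 12.384/4.3 = 2.88.
E(T) = a·E(S) + b, so b = 21.896 − 2.88·(-0.8) = 24.2.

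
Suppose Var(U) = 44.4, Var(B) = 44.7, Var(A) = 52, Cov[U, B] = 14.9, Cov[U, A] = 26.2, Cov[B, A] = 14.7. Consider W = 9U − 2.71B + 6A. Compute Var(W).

Var(W) = 7421.41527

Var(W) = a²·Var(U) + b²·Var(B) + c²·Var(A) + 2ab·Cov[U, B] + 2ac·Cov[U, A] + 2bc·Cov[B, A], with a = 9, b = -2.71, c = 6.
= 3596.4 + 328.28127 + 1872 + (-726.822) + 2829.6 + (-478.044)
= 7421.41527.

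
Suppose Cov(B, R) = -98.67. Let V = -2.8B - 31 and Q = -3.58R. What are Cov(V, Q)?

Cov(V, Q) = a·c·Cov(B, R) = (-2.8)·(-3.58)·(-98.67) = -989.06808. Additive constants drop out.

Cov(V, Q) = -989.06808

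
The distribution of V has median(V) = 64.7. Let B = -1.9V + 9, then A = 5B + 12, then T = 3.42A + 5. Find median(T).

median(T) = -1902.163

median(B) = (-1.9)·64.7 + 9 = -113.93.
median(A) = 5·(-113.93) + 12 = -557.65.
median(T) = 3.42·(-557.65) + 5 = -1902.163.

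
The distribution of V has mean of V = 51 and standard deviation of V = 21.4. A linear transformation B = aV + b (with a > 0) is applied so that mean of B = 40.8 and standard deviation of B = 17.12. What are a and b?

standard deviation of B = a·standard deviation of V (a > 0), so a = 17.12/21.4 = 0.8.
mean of B = a·mean of V + b, so b = 40.8 − 0.8·51 = 0.

a = 0.8, b = 0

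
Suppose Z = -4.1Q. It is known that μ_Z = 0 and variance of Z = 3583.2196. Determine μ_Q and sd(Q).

μ_Q = 0, sd(Q) = 14.6

From Z = -4.1Q: μ_Z = a·μ_Q + b, so μ_Q = (μ_Z − b)/a = (0 − 0)/(-4.1) = 0.
sd(Z) = √3583.2196 = 59.86.
sd(Z) = |a|·sd(Q), so sd(Q) = 59.86/|-4.1| = 14.6.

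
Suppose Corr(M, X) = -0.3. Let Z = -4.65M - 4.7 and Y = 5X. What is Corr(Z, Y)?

Corr(Z, Y) = 0.3

Linear rescalings preserve |correlation|; the slopes -4.65 and 5 have opposite signs, so the correlation flips sign: Corr(Z, Y) = −Corr(M, X) = 0.3.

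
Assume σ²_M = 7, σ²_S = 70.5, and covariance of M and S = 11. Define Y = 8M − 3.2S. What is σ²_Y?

σ²_Y = a²·σ²_M + b²·σ²_S + 2ab·covariance of M and S with a = 8, b = -3.2.
= 8²·7 + (-3.2)²·70.5 + 2·8·(-3.2)·11
= 448 + 721.92 + (-563.2) = 606.72.

σ²_Y = 606.72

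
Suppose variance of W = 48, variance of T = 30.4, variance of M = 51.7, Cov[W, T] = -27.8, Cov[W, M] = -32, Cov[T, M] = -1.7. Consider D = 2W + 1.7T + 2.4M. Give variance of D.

variance of D = a²·variance of W + b²·variance of T + c²·variance of M + 2ab·Cov[W, T] + 2ac·Cov[W, M] + 2bc·Cov[T, M], with a = 2, b = 1.7, c = 2.4.
= 192 + 87.856 + 297.792 + (-189.04) + (-307.2) + (-13.872)
= 67.536.

variance of D = 67.536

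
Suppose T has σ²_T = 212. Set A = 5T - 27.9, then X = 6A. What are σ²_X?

σ²_X = 190800

σ²_A = 5²·212 = 5300.
σ²_X = 6²·5300 = 190800.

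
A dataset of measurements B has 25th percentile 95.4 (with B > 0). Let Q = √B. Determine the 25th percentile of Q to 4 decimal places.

√B is increasing, so P_{25}(Q) = g(P_{25}(B)) ≈ 9.7673.

25th percentile of Q = 9.7673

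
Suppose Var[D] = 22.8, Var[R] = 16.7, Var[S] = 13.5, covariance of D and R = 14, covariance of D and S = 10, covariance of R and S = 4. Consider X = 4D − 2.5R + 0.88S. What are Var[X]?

Var[X] = 252.4294

Var[X] = a²·Var[D] + b²·Var[R] + c²·Var[S] + 2ab·covariance of D and R + 2ac·covariance of D and S + 2bc·covariance of R and S, with a = 4, b = -2.5, c = 0.88.
= 364.8 + 104.375 + 10.4544 + (-280) + 70.4 + (-17.6)
= 252.4294.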